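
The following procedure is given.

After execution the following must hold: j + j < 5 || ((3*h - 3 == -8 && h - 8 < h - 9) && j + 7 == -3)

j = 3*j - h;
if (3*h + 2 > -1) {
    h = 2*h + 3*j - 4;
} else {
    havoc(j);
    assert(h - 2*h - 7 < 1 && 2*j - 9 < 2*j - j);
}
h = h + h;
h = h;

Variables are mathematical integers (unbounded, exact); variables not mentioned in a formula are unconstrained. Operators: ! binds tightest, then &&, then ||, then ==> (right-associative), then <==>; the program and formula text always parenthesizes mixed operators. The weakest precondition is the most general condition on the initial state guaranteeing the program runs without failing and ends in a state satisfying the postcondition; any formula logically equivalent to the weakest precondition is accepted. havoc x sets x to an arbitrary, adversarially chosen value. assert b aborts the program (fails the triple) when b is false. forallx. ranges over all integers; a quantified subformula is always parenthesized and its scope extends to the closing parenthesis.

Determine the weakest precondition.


Working backward. After the program, the postcondition j + j < 5 || ((3*h - 3 == -8 && h - 8 < h - 9) && j + 7 == -3) must hold; in canonical form it is 2*j < 5.
Before h := h: 2*j < 5
Before h := h + h: 2*j < 5
Then branch requires 2*j < 5; else branch requires forall j_1. (h > -8 && j_1 < 9 && 2*j_1 < 5).
Before the if: (3*h > -3 ==> 2*j < 5) && ((!(3*h > -3)) ==> (forall j_1. (h > -8 && j_1 < 9 && 2*j_1 < 5)))
Before j := 3*j - h: (3*h > -3 ==> 6*j < 2*h + 5) && ((!(3*h > -3)) ==> (forall j_1. (h > -8 && j_1 < 9 && 2*j_1 < 5)))
Answer: WP = (3*h > -3 ==> 6*j < 2*h + 5) && ((!(3*h > -3)) ==> (forall j_1. (h > -8 && j_1 < 9 && 2*j_1 < 5)))


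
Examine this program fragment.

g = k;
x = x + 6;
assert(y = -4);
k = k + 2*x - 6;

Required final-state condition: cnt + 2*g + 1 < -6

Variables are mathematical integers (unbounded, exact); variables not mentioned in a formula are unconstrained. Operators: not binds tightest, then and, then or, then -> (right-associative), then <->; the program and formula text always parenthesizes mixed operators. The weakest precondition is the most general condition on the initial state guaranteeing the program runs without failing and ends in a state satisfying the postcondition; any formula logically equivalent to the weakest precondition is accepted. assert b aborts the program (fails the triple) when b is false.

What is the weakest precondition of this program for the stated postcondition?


Working backward. After the program, the postcondition cnt + 2*g + 1 < -6 must hold; in canonical form it is cnt + 2*g < -7.
Before k := k + 2*x - 6: cnt + 2*g < -7
Before assert y = -4: y = -4 and cnt + 2*g < -7
Before x := x + 6: y = -4 and cnt + 2*g < -7
Before g := k: y = -4 and cnt + 2*k < -7
Answer: WP = y = -4 and cnt + 2*k < -7


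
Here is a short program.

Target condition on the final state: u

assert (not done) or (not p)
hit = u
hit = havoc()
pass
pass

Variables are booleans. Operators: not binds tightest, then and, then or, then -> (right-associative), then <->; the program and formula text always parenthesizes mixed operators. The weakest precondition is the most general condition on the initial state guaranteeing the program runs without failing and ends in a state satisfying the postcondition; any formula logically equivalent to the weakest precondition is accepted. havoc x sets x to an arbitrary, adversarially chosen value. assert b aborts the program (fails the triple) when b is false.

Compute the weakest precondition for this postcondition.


Working backward. After the program, u must hold.
Before skip: u
Before skip: u
Before havoc hit: u
Before hit := u: u
Before assert (not done) or (not p): ((not done) or (not p)) and u
Answer: WP = ((not done) or (not p)) and u


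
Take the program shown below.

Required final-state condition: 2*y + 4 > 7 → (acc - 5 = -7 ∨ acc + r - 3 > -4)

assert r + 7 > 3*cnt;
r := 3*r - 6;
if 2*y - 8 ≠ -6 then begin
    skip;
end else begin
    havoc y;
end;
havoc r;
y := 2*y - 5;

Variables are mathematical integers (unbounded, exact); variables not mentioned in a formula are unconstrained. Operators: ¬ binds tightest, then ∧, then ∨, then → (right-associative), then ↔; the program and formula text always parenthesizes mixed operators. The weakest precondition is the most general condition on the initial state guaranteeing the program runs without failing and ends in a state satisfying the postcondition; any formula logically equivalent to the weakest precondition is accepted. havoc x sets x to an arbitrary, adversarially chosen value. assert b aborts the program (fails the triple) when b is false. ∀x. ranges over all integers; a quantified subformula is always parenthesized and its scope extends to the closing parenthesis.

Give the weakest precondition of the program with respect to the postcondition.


Working backward. After the program, the postcondition 2*y + 4 > 7 → (acc - 5 = -7 ∨ acc + r - 3 > -4) must hold; in canonical form it is 2*y > 3 → (acc = -2 ∨ acc + r > -1).
Before y := 2*y - 5: 4*y > 13 → (acc = -2 ∨ acc + r > -1)
Before havoc r: ∀r_1. (4*y > 13 → (acc = -2 ∨ acc + r_1 > -1))
Then branch requires ∀r_1. (4*y > 13 → (acc = -2 ∨ acc + r_1 > -1)); else branch requires ∀y_1. (∀r_1. (4*y_1 > 13 → (acc = -2 ∨ acc + r_1 > -1))).
Before the if: (2*y ≠ 2 → (∀r_1. (4*y > 13 → (acc = -2 ∨ acc + r_1 > -1)))) ∧ ((¬(2*y ≠ 2)) → (∀y_1. (∀r_1. (4*y_1 > 13 → (acc = -2 ∨ acc + r_1 > -1)))))
Before r := 3*r - 6: (2*y ≠ 2 → (∀r_1. (4*y > 13 → (acc = -2 ∨ acc + r_1 > -1)))) ∧ ((¬(2*y ≠ 2)) → (∀y_1. (∀r_1. (4*y_1 > 13 → (acc = -2 ∨ acc + r_1 > -1)))))
Before assert r + 7 > 3*cnt: r > 3*cnt - 7 ∧ (2*y ≠ 2 → (∀r_1. (4*y > 13 → (acc = -2 ∨ acc + r_1 > -1)))) ∧ ((¬(2*y ≠ 2)) → (∀y_1. (∀r_1. (4*y_1 > 13 → (acc = -2 ∨ acc + r_1 > -1)))))
Answer: WP = r > 3*cnt - 7 ∧ (2*y ≠ 2 → (∀r_1. (4*y > 13 → (acc = -2 ∨ acc + r_1 > -1)))) ∧ ((¬(2*y ≠ 2)) → (∀y_1. (∀r_1. (4*y_1 > 13 → (acc = -2 ∨ acc + r_1 > -1)))))


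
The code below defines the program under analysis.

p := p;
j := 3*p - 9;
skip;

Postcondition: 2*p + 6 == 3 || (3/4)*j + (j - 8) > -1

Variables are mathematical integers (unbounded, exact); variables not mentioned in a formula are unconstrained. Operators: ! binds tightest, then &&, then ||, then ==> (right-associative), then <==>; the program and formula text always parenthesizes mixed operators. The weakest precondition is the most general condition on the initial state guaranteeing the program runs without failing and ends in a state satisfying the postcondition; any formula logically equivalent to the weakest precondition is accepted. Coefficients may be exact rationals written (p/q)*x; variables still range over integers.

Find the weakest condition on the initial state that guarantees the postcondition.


Working backward. After the program, the postcondition 2*p + 6 == 3 || (3/4)*j + (j - 8) > -1 must hold; in canonical form it is 2*p == -3 || (7/4)*j > 7.
Before skip: 2*p == -3 || (7/4)*j > 7
Before j := 3*p - 9: 2*p == -3 || (21/4)*p > 91/4
Before p := p: 2*p == -3 || (21/4)*p > 91/4
Answer: WP = 2*p == -3 || (21/4)*p > 91/4


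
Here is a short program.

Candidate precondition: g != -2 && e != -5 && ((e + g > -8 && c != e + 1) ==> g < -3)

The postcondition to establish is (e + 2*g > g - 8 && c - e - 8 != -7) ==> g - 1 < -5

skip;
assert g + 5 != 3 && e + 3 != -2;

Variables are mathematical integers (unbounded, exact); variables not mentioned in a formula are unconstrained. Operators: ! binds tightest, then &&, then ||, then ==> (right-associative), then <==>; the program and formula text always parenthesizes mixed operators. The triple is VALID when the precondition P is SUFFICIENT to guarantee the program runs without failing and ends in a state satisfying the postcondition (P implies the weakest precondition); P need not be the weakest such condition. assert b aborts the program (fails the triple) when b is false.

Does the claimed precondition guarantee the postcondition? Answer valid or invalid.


Working backward. After the program, the postcondition (e + 2*g > g - 8 && c - e - 8 != -7) ==> g - 1 < -5 must hold; in canonical form it is (e + g > -8 && c != e + 1) ==> g < -4.
Before assert g + 5 != 3 && e + 3 != -2: g != -2 && e != -5 && ((e + g > -8 && c != e + 1) ==> g < -4)
Before skip: g != -2 && e != -5 && ((e + g > -8 && c != e + 1) ==> g < -4)
The weakest precondition is g != -2 && e != -5 && ((e + g > -8 && c != e + 1) ==> g < -4).
Check whether g != -2 && e != -5 && ((e + g > -8 && c != e + 1) ==> g < -3) implies it.
Countermodel: at the initial state c = 2, e = 0, g = -4, the precondition holds but the weakest precondition fails.
Answer: invalid


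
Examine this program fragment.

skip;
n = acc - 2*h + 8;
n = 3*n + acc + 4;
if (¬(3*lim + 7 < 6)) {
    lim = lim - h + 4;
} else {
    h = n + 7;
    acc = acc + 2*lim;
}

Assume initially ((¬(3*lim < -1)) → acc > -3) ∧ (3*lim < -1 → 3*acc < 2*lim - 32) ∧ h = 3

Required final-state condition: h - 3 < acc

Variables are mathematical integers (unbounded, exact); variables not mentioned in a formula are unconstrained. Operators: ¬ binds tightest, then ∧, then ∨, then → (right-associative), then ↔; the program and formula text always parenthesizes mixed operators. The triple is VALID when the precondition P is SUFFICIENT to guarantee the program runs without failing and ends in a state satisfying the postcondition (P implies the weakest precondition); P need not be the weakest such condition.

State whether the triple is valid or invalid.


Working backward. After the program, the postcondition h - 3 < acc must hold; in canonical form it is h < acc + 3.
Then branch requires h < acc + 3; else branch requires n < acc + 2*lim - 4.
Before the if: ((¬(3*lim < -1)) → h < acc + 3) ∧ (3*lim < -1 → n < acc + 2*lim - 4)
Before n := 3*n + acc + 4: ((¬(3*lim < -1)) → h < acc + 3) ∧ (3*lim < -1 → 3*n < 2*lim - 8)
Before n := acc - 2*h + 8: ((¬(3*lim < -1)) → h < acc + 3) ∧ (3*lim < -1 → 3*acc < 6*h + 2*lim - 32)
Before skip: ((¬(3*lim < -1)) → h < acc + 3) ∧ (3*lim < -1 → 3*acc < 6*h + 2*lim - 32)
The weakest precondition is ((¬(3*lim < -1)) → h < acc + 3) ∧ (3*lim < -1 → 3*acc < 6*h + 2*lim - 32).
Check whether ((¬(3*lim < -1)) → acc > -3) ∧ (3*lim < -1 → 3*acc < 2*lim - 32) ∧ h = 3 implies it.
Countermodel: at the initial state acc = -1, h = 3, lim = 15, the precondition holds but the weakest precondition fails.
Answer: invalid


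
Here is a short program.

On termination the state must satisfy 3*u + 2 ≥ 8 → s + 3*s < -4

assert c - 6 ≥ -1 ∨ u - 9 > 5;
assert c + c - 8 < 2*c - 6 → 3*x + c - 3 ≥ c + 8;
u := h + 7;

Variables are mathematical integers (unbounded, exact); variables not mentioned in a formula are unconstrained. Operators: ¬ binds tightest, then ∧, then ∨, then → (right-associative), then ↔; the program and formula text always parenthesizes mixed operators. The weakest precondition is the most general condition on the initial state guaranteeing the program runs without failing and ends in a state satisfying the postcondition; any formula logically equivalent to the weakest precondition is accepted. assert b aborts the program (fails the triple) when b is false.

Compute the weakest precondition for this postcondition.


Working backward. After the program, the postcondition 3*u + 2 ≥ 8 → s + 3*s < -4 must hold; in canonical form it is 3*u ≥ 6 → 4*s < -4.
Before u := h + 7: 3*h ≥ -15 → 4*s < -4
Before assert c + c - 8 < 2*c - 6 → 3*x + c - 3 ≥ c + 8: 3*x ≥ 11 ∧ (3*h ≥ -15 → 4*s < -4)
Before assert c - 6 ≥ -1 ∨ u - 9 > 5: (c ≥ 5 ∨ u > 14) ∧ 3*x ≥ 11 ∧ (3*h ≥ -15 → 4*s < -4)
Answer: WP = (c ≥ 5 ∨ u > 14) ∧ 3*x ≥ 11 ∧ (3*h ≥ -15 → 4*s < -4)


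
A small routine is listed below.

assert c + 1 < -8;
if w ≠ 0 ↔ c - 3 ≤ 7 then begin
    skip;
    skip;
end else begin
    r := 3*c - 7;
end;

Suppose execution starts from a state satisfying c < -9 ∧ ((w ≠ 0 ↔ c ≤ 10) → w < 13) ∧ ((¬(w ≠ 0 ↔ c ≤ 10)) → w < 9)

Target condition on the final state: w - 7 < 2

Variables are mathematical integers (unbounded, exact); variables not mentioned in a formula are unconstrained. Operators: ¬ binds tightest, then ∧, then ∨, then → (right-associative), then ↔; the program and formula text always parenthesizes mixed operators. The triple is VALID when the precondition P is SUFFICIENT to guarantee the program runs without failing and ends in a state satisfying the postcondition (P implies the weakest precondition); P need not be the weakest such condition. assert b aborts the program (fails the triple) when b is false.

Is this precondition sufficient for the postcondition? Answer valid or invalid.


Working backward. After the program, the postcondition w - 7 < 2 must hold; in canonical form it is w < 9.
Then branch requires w < 9; else branch requires w < 9.
Before the if: ((w ≠ 0 ↔ c ≤ 10) → w < 9) ∧ ((¬(w ≠ 0 ↔ c ≤ 10)) → w < 9)
Before assert c + 1 < -8: c < -9 ∧ ((w ≠ 0 ↔ c ≤ 10) → w < 9) ∧ ((¬(w ≠ 0 ↔ c ≤ 10)) → w < 9)
The weakest precondition is c < -9 ∧ ((w ≠ 0 ↔ c ≤ 10) → w < 9) ∧ ((¬(w ≠ 0 ↔ c ≤ 10)) → w < 9).
Check whether c < -9 ∧ ((w ≠ 0 ↔ c ≤ 10) → w < 13) ∧ ((¬(w ≠ 0 ↔ c ≤ 10)) → w < 9) implies it.
Countermodel: at the initial state c = -10, w = 9, the precondition holds but the weakest precondition fails.
Answer: invalid


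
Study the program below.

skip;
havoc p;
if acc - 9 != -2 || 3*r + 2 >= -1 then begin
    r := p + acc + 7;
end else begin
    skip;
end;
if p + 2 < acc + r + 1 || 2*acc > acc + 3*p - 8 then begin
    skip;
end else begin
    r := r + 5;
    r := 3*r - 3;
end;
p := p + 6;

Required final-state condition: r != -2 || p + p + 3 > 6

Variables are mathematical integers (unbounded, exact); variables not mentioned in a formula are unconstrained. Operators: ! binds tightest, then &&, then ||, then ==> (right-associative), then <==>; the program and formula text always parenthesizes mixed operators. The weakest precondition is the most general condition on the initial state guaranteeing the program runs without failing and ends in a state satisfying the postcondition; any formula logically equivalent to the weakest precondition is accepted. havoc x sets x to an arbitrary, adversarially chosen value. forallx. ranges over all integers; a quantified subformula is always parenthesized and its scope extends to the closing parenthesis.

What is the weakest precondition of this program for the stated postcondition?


Working backward. After the program, the postcondition r != -2 || p + p + 3 > 6 must hold; in canonical form it is r != -2 || 2*p > 3.
Before p := p + 6: r != -2 || 2*p > -9
Then branch requires r != -2 || 2*p > -9; else branch requires 3*r != -14 || 2*p > -9.
Before the if: ((p < acc + r - 1 || acc > 3*p - 8) ==> (r != -2 || 2*p > -9)) && ((!(p < acc + r - 1 || acc > 3*p - 8)) ==> (3*r != -14 || 2*p > -9))
Then branch requires ((2*acc > -6 || acc > 3*p - 8) ==> (acc + p != -9 || 2*p > -9)) && ((!(2*acc > -6 || acc > 3*p - 8)) ==> (3*acc + 3*p != -35 || 2*p > -9)); else branch requires ((p < acc + r - 1 || acc > 3*p - 8) ==> (r != -2 || 2*p > -9)) && ((!(p < acc + r - 1 || acc > 3*p - 8)) ==> (3*r != -14 || 2*p > -9)).
Before the if: ((acc != 7 || 3*r >= -3) ==> (((2*acc > -6 || acc > 3*p - 8) ==> (acc + p != -9 || 2*p > -9)) && ((!(2*acc > -6 || acc > 3*p - 8)) ==> (3*acc + 3*p != -35 || 2*p > -9)))) && ((!(acc != 7 || 3*r >= -3)) ==> (((p < acc + r - 1 || acc > 3*p - 8) ==> (r != -2 || 2*p > -9)) && ((!(p < acc + r - 1 || acc > 3*p - 8)) ==> (3*r != -14 || 2*p > -9))))
Before havoc p: forall p_1. (((acc != 7 || 3*r >= -3) ==> (((2*acc > -6 || acc > 3*p_1 - 8) ==> (acc + p_1 != -9 || 2*p_1 > -9)) && ((!(2*acc > -6 || acc > 3*p_1 - 8)) ==> (3*acc + 3*p_1 != -35 || 2*p_1 > -9)))) && ((!(acc != 7 || 3*r >= -3)) ==> (((p_1 < acc + r - 1 || acc > 3*p_1 - 8) ==> (r != -2 || 2*p_1 > -9)) && ((!(p_1 < acc + r - 1 || acc > 3*p_1 - 8)) ==> (3*r != -14 || 2*p_1 > -9)))))
Before skip: forall p_1. (((acc != 7 || 3*r >= -3) ==> (((2*acc > -6 || acc > 3*p_1 - 8) ==> (acc + p_1 != -9 || 2*p_1 > -9)) && ((!(2*acc > -6 || acc > 3*p_1 - 8)) ==> (3*acc + 3*p_1 != -35 || 2*p_1 > -9)))) && ((!(acc != 7 || 3*r >= -3)) ==> (((p_1 < acc + r - 1 || acc > 3*p_1 - 8) ==> (r != -2 || 2*p_1 > -9)) && ((!(p_1 < acc + r - 1 || acc > 3*p_1 - 8)) ==> (3*r != -14 || 2*p_1 > -9)))))
Answer: WP = forall p_1. (((acc != 7 || 3*r >= -3) ==> (((2*acc > -6 || acc > 3*p_1 - 8) ==> (acc + p_1 != -9 || 2*p_1 > -9)) && ((!(2*acc > -6 || acc > 3*p_1 - 8)) ==> (3*acc + 3*p_1 != -35 || 2*p_1 > -9)))) && ((!(acc != 7 || 3*r >= -3)) ==> (((p_1 < acc + r - 1 || acc > 3*p_1 - 8) ==> (r != -2 || 2*p_1 > -9)) && ((!(p_1 < acc + r - 1 || acc > 3*p_1 - 8)) ==> (3*r != -14 || 2*p_1 > -9)))))


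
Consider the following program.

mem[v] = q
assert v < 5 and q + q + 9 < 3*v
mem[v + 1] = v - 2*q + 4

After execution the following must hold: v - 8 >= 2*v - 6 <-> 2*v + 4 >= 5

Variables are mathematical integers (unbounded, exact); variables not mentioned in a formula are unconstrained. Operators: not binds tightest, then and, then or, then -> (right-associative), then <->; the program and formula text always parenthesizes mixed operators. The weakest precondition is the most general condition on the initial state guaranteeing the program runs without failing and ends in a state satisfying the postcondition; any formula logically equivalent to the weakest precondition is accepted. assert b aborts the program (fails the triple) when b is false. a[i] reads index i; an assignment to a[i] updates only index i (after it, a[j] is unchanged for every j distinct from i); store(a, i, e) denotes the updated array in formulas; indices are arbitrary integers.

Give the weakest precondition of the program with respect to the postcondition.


Working backward. After the program, the postcondition v - 8 >= 2*v - 6 <-> 2*v + 4 >= 5 must hold; in canonical form it is v <= -2 <-> 2*v >= 1.
Before mem[v + 1] := v - 2*q + 4: v <= -2 <-> 2*v >= 1
Before assert v < 5 and q + q + 9 < 3*v: v < 5 and 2*q < 3*v - 9 and (v <= -2 <-> 2*v >= 1)
Before mem[v] := q: v < 5 and 2*q < 3*v - 9 and (v <= -2 <-> 2*v >= 1)
Answer: WP = v < 5 and 2*q < 3*v - 9 and (v <= -2 <-> 2*v >= 1)


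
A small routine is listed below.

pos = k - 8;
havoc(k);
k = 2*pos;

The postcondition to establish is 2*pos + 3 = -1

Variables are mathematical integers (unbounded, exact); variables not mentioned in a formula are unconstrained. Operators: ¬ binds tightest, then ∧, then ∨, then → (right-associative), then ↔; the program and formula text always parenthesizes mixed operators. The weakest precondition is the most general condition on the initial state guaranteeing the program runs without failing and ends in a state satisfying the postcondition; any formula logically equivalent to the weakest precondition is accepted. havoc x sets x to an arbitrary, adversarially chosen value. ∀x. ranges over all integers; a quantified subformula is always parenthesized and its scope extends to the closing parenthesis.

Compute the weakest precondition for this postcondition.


Working backward. After the program, the postcondition 2*pos + 3 = -1 must hold; in canonical form it is 2*pos = -4.
Before k := 2*pos: 2*pos = -4
Before havoc k: 2*pos = -4
Before pos := k - 8: 2*k = 12
Answer: WP = 2*k = 12


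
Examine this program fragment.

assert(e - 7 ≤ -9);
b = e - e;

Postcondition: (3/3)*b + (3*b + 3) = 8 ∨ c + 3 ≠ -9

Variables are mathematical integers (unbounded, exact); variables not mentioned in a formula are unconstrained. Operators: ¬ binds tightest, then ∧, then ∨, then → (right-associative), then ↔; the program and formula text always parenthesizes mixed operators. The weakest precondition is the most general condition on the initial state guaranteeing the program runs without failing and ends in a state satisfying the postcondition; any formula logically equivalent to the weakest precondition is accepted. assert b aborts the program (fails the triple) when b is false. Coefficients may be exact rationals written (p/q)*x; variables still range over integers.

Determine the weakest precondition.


Working backward. After the program, the postcondition (3/3)*b + (3*b + 3) = 8 ∨ c + 3 ≠ -9 must hold; in canonical form it is 4*b = 5 ∨ c ≠ -12.
Before b := e - e: c ≠ -12
Before assert e - 7 ≤ -9: e ≤ -2 ∧ c ≠ -12
Answer: WP = e ≤ -2 ∧ c ≠ -12


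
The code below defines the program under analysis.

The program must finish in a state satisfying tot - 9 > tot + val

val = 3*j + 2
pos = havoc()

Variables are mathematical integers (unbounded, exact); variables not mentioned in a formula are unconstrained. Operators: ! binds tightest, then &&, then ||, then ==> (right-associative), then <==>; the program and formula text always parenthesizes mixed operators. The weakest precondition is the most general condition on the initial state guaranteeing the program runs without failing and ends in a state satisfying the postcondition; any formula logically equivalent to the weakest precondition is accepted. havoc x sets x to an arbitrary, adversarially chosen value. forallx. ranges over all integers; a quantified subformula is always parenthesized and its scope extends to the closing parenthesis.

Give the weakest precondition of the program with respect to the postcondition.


Working backward. After the program, the postcondition tot - 9 > tot + val must hold; in canonical form it is val < -9.
Before havoc pos: val < -9
Before val := 3*j + 2: 3*j < -11
Answer: WP = 3*j < -11


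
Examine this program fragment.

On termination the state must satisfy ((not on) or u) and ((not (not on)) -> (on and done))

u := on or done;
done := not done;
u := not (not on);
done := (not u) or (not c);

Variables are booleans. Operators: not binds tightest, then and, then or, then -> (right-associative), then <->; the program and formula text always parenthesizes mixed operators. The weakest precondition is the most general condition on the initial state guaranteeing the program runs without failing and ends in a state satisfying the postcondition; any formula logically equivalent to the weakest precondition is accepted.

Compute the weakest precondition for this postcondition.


Working backward. After the program, the postcondition ((not on) or u) and ((not (not on)) -> (on and done)) must hold; in canonical form it is ((not on) or u) and (on -> (on and done)).
Before done := (not u) or (not c): ((not on) or u) and (on -> (on and ((not u) or (not c))))
Before u := not (not on): on -> (on and ((not on) or (not c)))
Before done := not done: on -> (on and ((not on) or (not c)))
Before u := on or done: on -> (on and ((not on) or (not c)))
Answer: WP = on -> (on and ((not on) or (not c)))


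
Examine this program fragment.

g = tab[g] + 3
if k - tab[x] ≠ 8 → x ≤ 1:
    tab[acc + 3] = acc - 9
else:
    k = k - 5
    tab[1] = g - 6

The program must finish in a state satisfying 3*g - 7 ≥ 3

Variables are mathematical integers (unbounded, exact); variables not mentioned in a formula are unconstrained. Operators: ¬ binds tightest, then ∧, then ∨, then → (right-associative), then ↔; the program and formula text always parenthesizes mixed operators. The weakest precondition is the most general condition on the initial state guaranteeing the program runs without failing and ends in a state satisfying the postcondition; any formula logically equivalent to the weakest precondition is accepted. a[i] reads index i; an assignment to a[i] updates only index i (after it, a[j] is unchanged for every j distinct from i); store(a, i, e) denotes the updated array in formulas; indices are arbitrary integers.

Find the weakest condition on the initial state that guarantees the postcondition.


Working backward. After the program, the postcondition 3*g - 7 ≥ 3 must hold; in canonical form it is 3*g ≥ 10.
Then branch requires 3*g ≥ 10; else branch requires 3*g ≥ 10.
Before the if: ((k ≠ tab[x] + 8 → x ≤ 1) → 3*g ≥ 10) ∧ ((¬(k ≠ tab[x] + 8 → x ≤ 1)) → 3*g ≥ 10)
Before g := tab[g] + 3: ((k ≠ tab[x] + 8 → x ≤ 1) → 3*tab[g] ≥ 1) ∧ ((¬(k ≠ tab[x] + 8 → x ≤ 1)) → 3*tab[g] ≥ 1)
Answer: WP = ((k ≠ tab[x] + 8 → x ≤ 1) → 3*tab[g] ≥ 1) ∧ ((¬(k ≠ tab[x] + 8 → x ≤ 1)) → 3*tab[g] ≥ 1)


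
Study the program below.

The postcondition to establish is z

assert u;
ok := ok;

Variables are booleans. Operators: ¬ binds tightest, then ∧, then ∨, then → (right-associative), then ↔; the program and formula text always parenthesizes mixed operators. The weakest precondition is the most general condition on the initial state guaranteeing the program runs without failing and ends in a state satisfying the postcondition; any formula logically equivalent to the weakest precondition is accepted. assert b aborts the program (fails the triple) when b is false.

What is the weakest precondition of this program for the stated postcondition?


Working backward. After the program, z must hold.
Before ok := ok: z
Before assert u: u ∧ z
Answer: WP = u ∧ z


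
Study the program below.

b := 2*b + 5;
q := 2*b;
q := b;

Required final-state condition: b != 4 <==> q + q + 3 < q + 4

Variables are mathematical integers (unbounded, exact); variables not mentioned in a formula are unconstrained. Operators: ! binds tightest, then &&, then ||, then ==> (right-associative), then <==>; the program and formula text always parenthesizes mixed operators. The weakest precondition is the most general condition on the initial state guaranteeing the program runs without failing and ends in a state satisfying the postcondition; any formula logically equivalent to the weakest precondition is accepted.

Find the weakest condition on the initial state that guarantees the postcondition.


Working backward. After the program, the postcondition b != 4 <==> q + q + 3 < q + 4 must hold; in canonical form it is b != 4 <==> q < 1.
Before q := b: b != 4 <==> b < 1
Before q := 2*b: b != 4 <==> b < 1
Before b := 2*b + 5: 2*b != -1 <==> 2*b < -4
Answer: WP = 2*b != -1 <==> 2*b < -4


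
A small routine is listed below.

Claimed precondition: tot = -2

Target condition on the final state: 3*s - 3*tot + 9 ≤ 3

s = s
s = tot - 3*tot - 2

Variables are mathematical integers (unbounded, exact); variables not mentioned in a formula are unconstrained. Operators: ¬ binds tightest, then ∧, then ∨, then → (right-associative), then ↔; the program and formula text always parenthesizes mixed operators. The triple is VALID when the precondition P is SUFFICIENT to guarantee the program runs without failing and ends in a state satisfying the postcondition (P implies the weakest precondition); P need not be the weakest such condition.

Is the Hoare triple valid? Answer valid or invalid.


Working backward. After the program, the postcondition 3*s - 3*tot + 9 ≤ 3 must hold; in canonical form it is 3*s ≤ 3*tot - 6.
Before s := tot - 3*tot - 2: 9*tot ≥ 0
Before s := s: 9*tot ≥ 0
The weakest precondition is 9*tot ≥ 0.
Check whether tot = -2 implies it.
Countermodel: at the initial state tot = -2, the precondition holds but the weakest precondition fails.
Answer: invalid


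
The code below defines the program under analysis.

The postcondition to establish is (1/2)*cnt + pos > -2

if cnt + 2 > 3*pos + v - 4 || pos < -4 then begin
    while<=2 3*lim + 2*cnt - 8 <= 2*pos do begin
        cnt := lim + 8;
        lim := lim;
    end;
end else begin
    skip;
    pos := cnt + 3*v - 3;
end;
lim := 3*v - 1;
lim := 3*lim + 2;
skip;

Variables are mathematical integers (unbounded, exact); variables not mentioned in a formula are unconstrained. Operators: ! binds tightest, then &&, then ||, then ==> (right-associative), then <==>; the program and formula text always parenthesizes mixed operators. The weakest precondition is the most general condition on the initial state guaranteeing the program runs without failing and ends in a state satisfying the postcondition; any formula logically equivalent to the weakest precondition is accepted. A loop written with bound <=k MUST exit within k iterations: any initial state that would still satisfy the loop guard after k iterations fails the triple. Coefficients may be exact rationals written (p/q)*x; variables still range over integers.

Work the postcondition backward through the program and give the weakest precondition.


Working backward. After the program, (1/2)*cnt + pos > -2 must hold.
Before skip: (1/2)*cnt + pos > -2
Before lim := 3*lim + 2: (1/2)*cnt + pos > -2
Before lim := 3*v - 1: (1/2)*cnt + pos > -2
Then branch requires (2*cnt + 3*lim <= 2*pos + 8 ==> ((5*lim <= 2*pos - 8 ==> ((!(5*lim <= 2*pos - 8)) && (1/2)*lim + pos > -6)) && ((!(5*lim <= 2*pos - 8)) ==> (1/2)*lim + pos > -6))) && ((!(2*cnt + 3*lim <= 2*pos + 8)) ==> (1/2)*cnt + pos > -2); else branch requires (3/2)*cnt + 3*v > 1.
Before the if: ((cnt > 3*pos + v - 6 || pos < -4) ==> ((2*cnt + 3*lim <= 2*pos + 8 ==> ((5*lim <= 2*pos - 8 ==> ((!(5*lim <= 2*pos - 8)) && (1/2)*lim + pos > -6)) && ((!(5*lim <= 2*pos - 8)) ==> (1/2)*lim + pos > -6))) && ((!(2*cnt + 3*lim <= 2*pos + 8)) ==> (1/2)*cnt + pos > -2))) && ((!(cnt > 3*pos + v - 6 || pos < -4)) ==> (3/2)*cnt + 3*v > 1)
Answer: WP = ((cnt > 3*pos + v - 6 || pos < -4) ==> ((2*cnt + 3*lim <= 2*pos + 8 ==> ((5*lim <= 2*pos - 8 ==> ((!(5*lim <= 2*pos - 8)) && (1/2)*lim + pos > -6)) && ((!(5*lim <= 2*pos - 8)) ==> (1/2)*lim + pos > -6))) && ((!(2*cnt + 3*lim <= 2*pos + 8)) ==> (1/2)*cnt + pos > -2))) && ((!(cnt > 3*pos + v - 6 || pos < -4)) ==> (3/2)*cnt + 3*v > 1)


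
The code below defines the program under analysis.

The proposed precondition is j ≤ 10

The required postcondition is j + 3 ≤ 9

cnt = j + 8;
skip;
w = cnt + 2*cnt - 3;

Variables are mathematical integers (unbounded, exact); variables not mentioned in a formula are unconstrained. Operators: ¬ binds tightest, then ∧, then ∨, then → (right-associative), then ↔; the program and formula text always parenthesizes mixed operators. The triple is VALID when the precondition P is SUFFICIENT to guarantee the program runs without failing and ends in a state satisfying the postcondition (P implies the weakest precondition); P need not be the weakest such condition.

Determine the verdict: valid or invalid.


Working backward. After the program, the postcondition j + 3 ≤ 9 must hold; in canonical form it is j ≤ 6.
Before w := cnt + 2*cnt - 3: j ≤ 6
Before skip: j ≤ 6
Before cnt := j + 8: j ≤ 6
The weakest precondition is j ≤ 6.
Check whether j ≤ 10 implies it.
Countermodel: at the initial state j = 7, the precondition holds but the weakest precondition fails.
Answer: invalid


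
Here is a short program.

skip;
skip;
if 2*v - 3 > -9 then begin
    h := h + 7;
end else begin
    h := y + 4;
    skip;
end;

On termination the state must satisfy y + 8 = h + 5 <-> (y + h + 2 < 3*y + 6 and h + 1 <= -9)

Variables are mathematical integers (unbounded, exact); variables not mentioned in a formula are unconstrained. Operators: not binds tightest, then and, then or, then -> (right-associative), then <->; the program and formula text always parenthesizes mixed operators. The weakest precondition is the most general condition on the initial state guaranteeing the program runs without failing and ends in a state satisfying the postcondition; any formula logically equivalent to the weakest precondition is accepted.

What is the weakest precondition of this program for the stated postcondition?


Working backward. After the program, the postcondition y + 8 = h + 5 <-> (y + h + 2 < 3*y + 6 and h + 1 <= -9) must hold; in canonical form it is y = h - 3 <-> (h < 2*y + 4 and h <= -10).
Then branch requires y = h + 4 <-> (h < 2*y - 3 and h <= -17); else branch requires not (y > 0 and y <= -14).
Before the if: (2*v > -6 -> (y = h + 4 <-> (h < 2*y - 3 and h <= -17))) and ((not (2*v > -6)) -> (not (y > 0 and y <= -14)))
Before skip: (2*v > -6 -> (y = h + 4 <-> (h < 2*y - 3 and h <= -17))) and ((not (2*v > -6)) -> (not (y > 0 and y <= -14)))
Before skip: (2*v > -6 -> (y = h + 4 <-> (h < 2*y - 3 and h <= -17))) and ((not (2*v > -6)) -> (not (y > 0 and y <= -14)))
Answer: WP = (2*v > -6 -> (y = h + 4 <-> (h < 2*y - 3 and h <= -17))) and ((not (2*v > -6)) -> (not (y > 0 and y <= -14)))


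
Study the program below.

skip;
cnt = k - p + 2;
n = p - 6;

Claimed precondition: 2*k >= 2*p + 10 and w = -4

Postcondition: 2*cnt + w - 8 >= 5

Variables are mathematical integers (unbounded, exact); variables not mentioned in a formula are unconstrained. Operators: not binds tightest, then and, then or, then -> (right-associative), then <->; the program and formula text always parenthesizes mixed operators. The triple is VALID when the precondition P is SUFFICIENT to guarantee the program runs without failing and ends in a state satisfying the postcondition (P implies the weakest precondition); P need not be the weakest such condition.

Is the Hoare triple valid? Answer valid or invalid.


Working backward. After the program, the postcondition 2*cnt + w - 8 >= 5 must hold; in canonical form it is 2*cnt + w >= 13.
Before n := p - 6: 2*cnt + w >= 13
Before cnt := k - p + 2: 2*k + w >= 2*p + 9
Before skip: 2*k + w >= 2*p + 9
The weakest precondition is 2*k + w >= 2*p + 9.
Check whether 2*k >= 2*p + 10 and w = -4 implies it.
Countermodel: at the initial state k = 0, p = -5, w = -4, the precondition holds but the weakest precondition fails.
Answer: invalid


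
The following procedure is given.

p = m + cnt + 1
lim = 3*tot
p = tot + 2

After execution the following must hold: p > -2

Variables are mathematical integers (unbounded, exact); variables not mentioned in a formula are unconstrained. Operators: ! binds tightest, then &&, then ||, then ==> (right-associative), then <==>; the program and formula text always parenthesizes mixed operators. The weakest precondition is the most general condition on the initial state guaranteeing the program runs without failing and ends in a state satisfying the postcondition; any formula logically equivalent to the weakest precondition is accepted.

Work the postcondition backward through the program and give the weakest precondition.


Working backward. After the program, p > -2 must hold.
Before p := tot + 2: tot > -4
Before lim := 3*tot: tot > -4
Before p := m + cnt + 1: tot > -4
Answer: WP = tot > -4


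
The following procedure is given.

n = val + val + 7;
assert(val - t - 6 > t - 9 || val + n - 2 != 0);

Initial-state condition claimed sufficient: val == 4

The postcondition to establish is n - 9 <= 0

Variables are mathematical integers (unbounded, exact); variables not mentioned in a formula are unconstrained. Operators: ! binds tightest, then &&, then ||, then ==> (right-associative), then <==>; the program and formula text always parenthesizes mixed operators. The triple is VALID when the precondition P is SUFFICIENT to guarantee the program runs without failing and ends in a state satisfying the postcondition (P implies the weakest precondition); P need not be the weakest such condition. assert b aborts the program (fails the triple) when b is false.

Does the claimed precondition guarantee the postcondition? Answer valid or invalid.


Working backward. After the program, the postcondition n - 9 <= 0 must hold; in canonical form it is n <= 9.
Before assert val - t - 6 > t - 9 || val + n - 2 != 0: (val > 2*t - 3 || n + val != 2) && n <= 9
Before n := val + val + 7: (val > 2*t - 3 || 3*val != -5) && 2*val <= 2
The weakest precondition is (val > 2*t - 3 || 3*val != -5) && 2*val <= 2.
Check whether val == 4 implies it.
Countermodel: at the initial state t = 0, val = 4, the precondition holds but the weakest precondition fails.
Answer: invalid


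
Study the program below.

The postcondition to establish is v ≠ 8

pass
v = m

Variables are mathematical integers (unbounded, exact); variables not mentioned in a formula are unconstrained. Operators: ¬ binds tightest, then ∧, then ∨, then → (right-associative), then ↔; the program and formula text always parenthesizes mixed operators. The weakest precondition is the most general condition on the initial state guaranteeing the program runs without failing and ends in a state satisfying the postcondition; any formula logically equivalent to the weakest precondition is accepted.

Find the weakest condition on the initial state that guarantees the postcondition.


Working backward. After the program, v ≠ 8 must hold.
Before v := m: m ≠ 8
Before skip: m ≠ 8
Answer: WP = m ≠ 8


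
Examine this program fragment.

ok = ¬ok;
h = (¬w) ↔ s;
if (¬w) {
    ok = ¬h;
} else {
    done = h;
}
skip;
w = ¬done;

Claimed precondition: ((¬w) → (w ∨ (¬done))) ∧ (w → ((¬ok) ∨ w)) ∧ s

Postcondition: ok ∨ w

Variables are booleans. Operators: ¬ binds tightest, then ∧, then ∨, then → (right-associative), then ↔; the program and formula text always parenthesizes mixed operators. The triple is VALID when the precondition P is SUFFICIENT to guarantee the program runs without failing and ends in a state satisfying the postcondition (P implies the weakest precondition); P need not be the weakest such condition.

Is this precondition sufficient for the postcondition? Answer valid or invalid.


Working backward. After the program, ok ∨ w must hold.
Before w := ¬done: ok ∨ (¬done)
Before skip: ok ∨ (¬done)
Then branch requires (¬h) ∨ (¬done); else branch requires ok ∨ (¬h).
Before the if: ((¬w) → ((¬h) ∨ (¬done))) ∧ (w → (ok ∨ (¬h)))
Before h := (¬w) ↔ s: ((¬w) → ((¬((¬w) ↔ s)) ∨ (¬done))) ∧ (w → (ok ∨ (¬((¬w) ↔ s))))
Before ok := ¬ok: ((¬w) → ((¬((¬w) ↔ s)) ∨ (¬done))) ∧ (w → ((¬ok) ∨ (¬((¬w) ↔ s))))
The weakest precondition is ((¬w) → ((¬((¬w) ↔ s)) ∨ (¬done))) ∧ (w → ((¬ok) ∨ (¬((¬w) ↔ s)))).
Check whether ((¬w) → (w ∨ (¬done))) ∧ (w → ((¬ok) ∨ w)) ∧ s implies it.
Every state satisfying the precondition satisfies the weakest precondition: the implication holds.
Answer: valid


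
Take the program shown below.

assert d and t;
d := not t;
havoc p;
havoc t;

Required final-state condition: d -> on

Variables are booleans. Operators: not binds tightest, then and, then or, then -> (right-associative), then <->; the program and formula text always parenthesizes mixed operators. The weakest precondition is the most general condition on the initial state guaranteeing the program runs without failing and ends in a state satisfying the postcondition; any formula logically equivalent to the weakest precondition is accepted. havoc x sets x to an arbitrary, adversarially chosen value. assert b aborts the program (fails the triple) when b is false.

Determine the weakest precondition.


Working backward. After the program, d -> on must hold.
Before havoc t: d -> on
Before havoc p: d -> on
Before d := not t: (not t) -> on
Before assert d and t: d and t and ((not t) -> on)
Answer: WP = d and t and ((not t) -> on)


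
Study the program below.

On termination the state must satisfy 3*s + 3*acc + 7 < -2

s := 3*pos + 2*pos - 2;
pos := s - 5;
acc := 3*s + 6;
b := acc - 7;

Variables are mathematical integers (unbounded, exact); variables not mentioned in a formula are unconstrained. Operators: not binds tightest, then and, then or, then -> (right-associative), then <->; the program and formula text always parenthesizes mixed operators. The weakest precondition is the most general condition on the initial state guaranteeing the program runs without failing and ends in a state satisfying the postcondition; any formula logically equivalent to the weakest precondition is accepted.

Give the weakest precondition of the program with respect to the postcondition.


Working backward. After the program, the postcondition 3*s + 3*acc + 7 < -2 must hold; in canonical form it is 3*acc + 3*s < -9.
Before b := acc - 7: 3*acc + 3*s < -9
Before acc := 3*s + 6: 12*s < -27
Before pos := s - 5: 12*s < -27
Before s := 3*pos + 2*pos - 2: 60*pos < -3
Answer: WP = 60*pos < -3
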